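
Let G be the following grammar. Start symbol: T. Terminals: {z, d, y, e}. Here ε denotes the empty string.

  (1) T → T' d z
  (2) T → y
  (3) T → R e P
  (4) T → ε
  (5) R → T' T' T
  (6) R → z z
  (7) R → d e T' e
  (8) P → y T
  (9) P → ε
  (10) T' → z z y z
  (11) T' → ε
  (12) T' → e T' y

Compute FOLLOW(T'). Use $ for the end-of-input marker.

FIRST(P): from P→y T we get {y}; from P→ε we get {ε}. So FIRST(P) = {ε, y}.
FIRST(T'): from T'→z z y z we get {z}; from T'→ε we get {ε}; from T'→e T' y we get {e}. So FIRST(T') = {ε, e, z}.
FIRST(T): from T→T' d z we get {d, e, z}; from T→y we get {y}; from T→R e P we get {d, e, y, z}; from T→ε we get {ε}. So FIRST(T) = {ε, d, e, y, z}.
FIRST(R): from R→T' T' T we get {ε, d, e, y, z}; from R→z z we get {z}; from R→d e T' e we get {d}. So FIRST(R) = {ε, d, e, y, z}.
FOLLOW(T) includes $ since T is the start symbol.
FOLLOW(R): in T→R e P, R is followed by e P with FIRST {e}. Thus FOLLOW(R) = {e}.
FOLLOW(T'): in T→T' d z, T' is followed by d z with FIRST {d}; in R→T' T' T (occurrence 1), T' is followed by T' T with FIRST {ε, d, e, y, z}; in R→T' T' T (occurrence 1), the suffix after T' is nullable, so FOLLOW(T') ⊇ FOLLOW(R) = {e}; in R→T' T' T (occurrence 2), T' is followed by T with FIRST {ε, d, e, y, z}; in R→T' T' T (occurrence 2), the suffix after T' is nullable, so FOLLOW(T') ⊇ FOLLOW(R) = {e}; in R→d e T' e, T' is followed by e with FIRST {e}; in T'→e T' y, T' is followed by y with FIRST {y}. Thus FOLLOW(T') = {d, e, y, z}.
FOLLOW(T): in R→T' T' T, the suffix after T is empty, so FOLLOW(T) ⊇ FOLLOW(R) = {e}; in P→y T, the suffix after T is empty, so FOLLOW(T) ⊇ FOLLOW(P) = {$, e}. Thus FOLLOW(T) = {$, e}.
FOLLOW(P): in T→R e P, the suffix after P is empty, so FOLLOW(P) ⊇ FOLLOW(T) = {$, e}. Thus FOLLOW(P) = {$, e}.

{d, e, y, z}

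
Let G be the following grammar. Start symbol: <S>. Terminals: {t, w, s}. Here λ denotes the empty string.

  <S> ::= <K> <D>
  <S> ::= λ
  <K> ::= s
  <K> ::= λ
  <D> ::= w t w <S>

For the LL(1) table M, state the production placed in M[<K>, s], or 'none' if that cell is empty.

<K> ::= s

FIRST(<K>): from <K>::=s we get {s}; from <K>::=λ we get {λ}. So FIRST(<K>) = {λ, s}.
FIRST(<D>): from <D>::=w t w <S> we get {w}. So FIRST(<D>) = {w}.
FIRST(<S>): from <S>::=<K> <D> we get {s, w}; from <S>::=λ we get {λ}. So FIRST(<S>) = {λ, s, w}.
FOLLOW(<S>) includes $ since <S> is the start symbol.
FOLLOW(<K>): in <S>::=<K> <D>, <K> is followed by <D> with FIRST {w}. Thus FOLLOW(<K>) = {w}.
For <K> ::= s: FIRST(s) = {s}, so it goes in M[<K>, t] for t ∈ {s}.
For <K> ::= λ: FIRST(λ) = {λ}, so it goes in M[<K>, t] for t ∈ {}; since λ ∈ FIRST, also for every t ∈ FOLLOW(<K>) = {w}.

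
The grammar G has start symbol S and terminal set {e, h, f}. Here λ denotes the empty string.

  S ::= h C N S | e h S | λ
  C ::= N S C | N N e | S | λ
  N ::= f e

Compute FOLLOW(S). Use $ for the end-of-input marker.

FIRST(S) = {λ, e, h}
FIRST(N) = {f}
FIRST(C) = {λ, e, f, h}  (via N S C, N N e, S)
FOLLOW(S) includes $ since S is the start symbol.
FOLLOW(C): in S::=h C N S, C is followed by N S with FIRST {f}; in C::=N S C, the suffix after C is empty (adds nothing new). Thus FOLLOW(C) = {f}.
FOLLOW(S): in S::=h C N S, the suffix after S is empty (adds nothing new); in S::=e h S, the suffix after S is empty (adds nothing new); in C::=N S C, S is followed by C with FIRST {λ, e, f, h}; in C::=N S C, the suffix after S is nullable, so FOLLOW(S) ⊇ FOLLOW(C) = {f}; in C::=S, the suffix after S is empty, so FOLLOW(S) ⊇ FOLLOW(C) = {f}. Thus FOLLOW(S) = {$, e, f, h}.
FOLLOW(N): in S::=h C N S, N is followed by S with FIRST {λ, e, h}; in S::=h C N S, the suffix after N is nullable, so FOLLOW(N) ⊇ FOLLOW(S) = {$, e, f, h}; in C::=N S C, N is followed by S C with FIRST {λ, e, f, h}; in C::=N S C, the suffix after N is nullable, so FOLLOW(N) ⊇ FOLLOW(C) = {f}; in C::=N N e (occurrence 1), N is followed by N e with FIRST {f}; in C::=N N e (occurrence 2), N is followed by e with FIRST {e}. Thus FOLLOW(N) = {$, e, f, h}.

{$, e, f, h}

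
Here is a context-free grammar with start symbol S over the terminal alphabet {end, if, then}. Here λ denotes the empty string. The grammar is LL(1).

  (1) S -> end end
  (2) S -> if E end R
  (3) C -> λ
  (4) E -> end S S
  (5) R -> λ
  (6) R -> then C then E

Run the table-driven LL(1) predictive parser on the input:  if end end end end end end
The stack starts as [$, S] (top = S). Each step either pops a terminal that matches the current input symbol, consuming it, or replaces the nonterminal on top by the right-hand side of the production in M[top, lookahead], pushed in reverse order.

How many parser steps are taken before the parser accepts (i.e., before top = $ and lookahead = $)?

12

step 1: stack=$ S  input=if end end end end end end $  — expand S -> if E end R
step 2: stack=$ R end E if  input=if end end end end end end $  — match if
step 3: stack=$ R end E  input=end end end end end end $  — expand E -> end S S
step 4: stack=$ R end S S end  input=end end end end end end $  — match end
step 5: stack=$ R end S S  input=end end end end end $  — expand S -> end end
step 6: stack=$ R end S end end  input=end end end end end $  — match end
step 7: stack=$ R end S end  input=end end end end $  — match end
step 8: stack=$ R end S  input=end end end $  — expand S -> end end
step 9: stack=$ R end end end  input=end end end $  — match end
step 10: stack=$ R end end  input=end end $  — match end
step 11: stack=$ R end  input=end $  — match end
step 12: stack=$ R  input=$  — expand R -> λ
Accept reached after 12 steps.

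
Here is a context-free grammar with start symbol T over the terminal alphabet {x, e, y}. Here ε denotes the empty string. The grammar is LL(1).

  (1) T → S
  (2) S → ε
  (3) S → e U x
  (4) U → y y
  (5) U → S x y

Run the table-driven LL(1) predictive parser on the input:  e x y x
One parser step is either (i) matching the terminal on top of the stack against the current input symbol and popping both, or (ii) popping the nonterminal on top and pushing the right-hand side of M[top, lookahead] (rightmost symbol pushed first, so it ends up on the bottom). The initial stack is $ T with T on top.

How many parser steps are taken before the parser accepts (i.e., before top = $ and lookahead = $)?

8

step 1: stack=$ T  input=e x y x $  — expand T → S
step 2: stack=$ S  input=e x y x $  — expand S → e U x
step 3: stack=$ x U e  input=e x y x $  — match e
step 4: stack=$ x U  input=x y x $  — expand U → S x y
step 5: stack=$ x y x S  input=x y x $  — expand S → ε
step 6: stack=$ x y x  input=x y x $  — match x
step 7: stack=$ x y  input=y x $  — match y
step 8: stack=$ x  input=x $  — match x
Accept reached after 8 steps.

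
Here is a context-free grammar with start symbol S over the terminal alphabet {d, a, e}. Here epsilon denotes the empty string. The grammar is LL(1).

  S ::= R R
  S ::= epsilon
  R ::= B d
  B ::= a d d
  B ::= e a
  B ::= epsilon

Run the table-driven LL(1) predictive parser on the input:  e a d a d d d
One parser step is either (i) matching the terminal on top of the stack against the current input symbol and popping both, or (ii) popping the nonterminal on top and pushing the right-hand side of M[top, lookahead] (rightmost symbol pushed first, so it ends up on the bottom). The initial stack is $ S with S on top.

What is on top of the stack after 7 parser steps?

B

step 1: stack=$ S  input=e a d a d d d $  — expand S ::= R R
step 2: stack=$ R R  input=e a d a d d d $  — expand R ::= B d
step 3: stack=$ R d B  input=e a d a d d d $  — expand B ::= e a
step 4: stack=$ R d a e  input=e a d a d d d $  — match e
step 5: stack=$ R d a  input=a d a d d d $  — match a
step 6: stack=$ R d  input=d a d d d $  — match d
step 7: stack=$ R  input=a d d d $  — expand R ::= B d
Stack after step 7: $ d B (top = B).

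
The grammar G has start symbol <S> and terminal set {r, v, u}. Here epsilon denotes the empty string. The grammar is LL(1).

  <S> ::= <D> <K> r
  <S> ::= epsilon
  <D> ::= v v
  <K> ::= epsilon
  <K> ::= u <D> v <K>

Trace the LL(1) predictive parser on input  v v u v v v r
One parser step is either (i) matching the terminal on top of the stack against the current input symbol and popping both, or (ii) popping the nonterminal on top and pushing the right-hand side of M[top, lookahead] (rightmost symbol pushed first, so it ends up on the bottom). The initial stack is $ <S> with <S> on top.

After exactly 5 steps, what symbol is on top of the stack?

u

     Stack        Input            Action
  1  $ <S>        v v u v v v r $  expand <S> ::= <D> <K> r
  2  $ r <K> <D>  v v u v v v r $  expand <D> ::= v v
  3  $ r <K> v v  v v u v v v r $  match v
  4  $ r <K> v    v u v v v r $    match v
  5  $ r <K>      u v v v r $      expand <K> ::= u <D> v <K>
Stack after step 5: $ r <K> v <D> u (top = u).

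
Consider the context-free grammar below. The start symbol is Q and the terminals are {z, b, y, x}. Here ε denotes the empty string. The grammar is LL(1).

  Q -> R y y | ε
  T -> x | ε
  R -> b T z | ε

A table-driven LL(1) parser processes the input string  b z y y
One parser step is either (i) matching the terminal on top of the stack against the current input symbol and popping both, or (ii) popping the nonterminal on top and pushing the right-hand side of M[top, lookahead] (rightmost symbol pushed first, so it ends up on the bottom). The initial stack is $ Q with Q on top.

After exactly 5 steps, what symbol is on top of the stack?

     Stack        Input      Action
  1  $ Q          b z y y $  expand Q -> R y y
  2  $ y y R      b z y y $  expand R -> b T z
  3  $ y y z T b  b z y y $  match b
  4  $ y y z T    z y y $    expand T -> ε
  5  $ y y z      z y y $    match z
Stack after step 5: $ y y (top = y).

y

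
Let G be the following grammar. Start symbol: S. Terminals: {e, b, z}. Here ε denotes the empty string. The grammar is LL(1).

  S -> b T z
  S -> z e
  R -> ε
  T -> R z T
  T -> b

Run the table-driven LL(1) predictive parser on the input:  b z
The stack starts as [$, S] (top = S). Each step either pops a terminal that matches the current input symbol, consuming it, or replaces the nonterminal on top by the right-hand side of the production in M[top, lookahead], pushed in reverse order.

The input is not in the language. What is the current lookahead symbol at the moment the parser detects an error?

$

step 1: stack=$ S  input=b z $  — expand S -> b T z
step 2: stack=$ z T b  input=b z $  — match b
step 3: stack=$ z T  input=z $  — expand T -> R z T
step 4: stack=$ z T z R  input=z $  — expand R -> ε
step 5: stack=$ z T z  input=z $  — match z
step 6: stack=$ z T  input=$  — error: M[T, $] is empty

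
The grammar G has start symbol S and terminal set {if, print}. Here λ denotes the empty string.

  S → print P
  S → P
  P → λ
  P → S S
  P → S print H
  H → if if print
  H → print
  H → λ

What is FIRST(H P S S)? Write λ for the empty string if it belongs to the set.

{λ, if, print}

FIRST(H): from H→if if print we get {if}; from H→print we get {print}; from H→λ we get {λ}. So FIRST(H) = {λ, if, print}.
FIRST(S): from S→print P we get {print}; from S→P we get {λ, print}. So FIRST(S) = {λ, print}.
FIRST(P): from P→λ we get {λ}; from P→S S we get {λ, print}; from P→S print H we get {print}. So FIRST(P) = {λ, print}.
FIRST(H P S S): take FIRST of each symbol in turn, carrying on past any symbol whose FIRST contains λ; result {λ, if, print}.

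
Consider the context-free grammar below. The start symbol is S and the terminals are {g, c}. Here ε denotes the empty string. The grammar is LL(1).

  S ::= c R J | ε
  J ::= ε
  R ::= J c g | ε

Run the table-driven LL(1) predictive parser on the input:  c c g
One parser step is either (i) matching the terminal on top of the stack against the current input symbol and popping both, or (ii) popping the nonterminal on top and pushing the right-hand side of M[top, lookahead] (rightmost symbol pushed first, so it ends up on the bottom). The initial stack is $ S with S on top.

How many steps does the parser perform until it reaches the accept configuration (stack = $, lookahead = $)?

step 1: stack=$ S  input=c c g $  — expand S ::= c R J
step 2: stack=$ J R c  input=c c g $  — match c
step 3: stack=$ J R  input=c g $  — expand R ::= J c g
step 4: stack=$ J g c J  input=c g $  — expand J ::= ε
step 5: stack=$ J g c  input=c g $  — match c
step 6: stack=$ J g  input=g $  — match g
step 7: stack=$ J  input=$  — expand J ::= ε
Accept reached after 7 steps.

7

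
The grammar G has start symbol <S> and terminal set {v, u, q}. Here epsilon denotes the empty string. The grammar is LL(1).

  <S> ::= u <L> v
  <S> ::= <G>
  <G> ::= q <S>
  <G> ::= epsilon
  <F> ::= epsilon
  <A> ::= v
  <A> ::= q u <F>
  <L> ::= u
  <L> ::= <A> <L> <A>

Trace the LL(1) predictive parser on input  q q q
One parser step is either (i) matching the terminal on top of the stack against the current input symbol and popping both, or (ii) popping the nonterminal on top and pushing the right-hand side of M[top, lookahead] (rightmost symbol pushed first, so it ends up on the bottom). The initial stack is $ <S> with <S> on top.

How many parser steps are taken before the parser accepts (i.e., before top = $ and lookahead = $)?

      Stack    Input    Action
   1  $ <S>    q q q $  expand <S> ::= <G>
   2  $ <G>    q q q $  expand <G> ::= q <S>
   3  $ <S> q  q q q $  match q
   4  $ <S>    q q $    expand <S> ::= <G>
   5  $ <G>    q q $    expand <G> ::= q <S>
   6  $ <S> q  q q $    match q
   7  $ <S>    q $      expand <S> ::= <G>
   8  $ <G>    q $      expand <G> ::= q <S>
   9  $ <S> q  q $      match q
  10  $ <S>    $        expand <S> ::= <G>
  11  $ <G>    $        expand <G> ::= epsilon
Accept reached after 11 steps.

11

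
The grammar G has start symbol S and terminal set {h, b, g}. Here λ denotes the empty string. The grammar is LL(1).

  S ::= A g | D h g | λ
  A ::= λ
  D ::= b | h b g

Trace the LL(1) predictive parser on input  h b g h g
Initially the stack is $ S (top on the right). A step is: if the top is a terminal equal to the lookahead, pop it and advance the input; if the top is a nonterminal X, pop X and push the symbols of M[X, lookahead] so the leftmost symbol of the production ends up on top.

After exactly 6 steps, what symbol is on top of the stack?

g

     Stack        Input        Action
  1  $ S          h b g h g $  expand S ::= D h g
  2  $ g h D      h b g h g $  expand D ::= h b g
  3  $ g h g b h  h b g h g $  match h
  4  $ g h g b    b g h g $    match b
  5  $ g h g      g h g $      match g
  6  $ g h        h g $        match h
Stack after step 6: $ g (top = g).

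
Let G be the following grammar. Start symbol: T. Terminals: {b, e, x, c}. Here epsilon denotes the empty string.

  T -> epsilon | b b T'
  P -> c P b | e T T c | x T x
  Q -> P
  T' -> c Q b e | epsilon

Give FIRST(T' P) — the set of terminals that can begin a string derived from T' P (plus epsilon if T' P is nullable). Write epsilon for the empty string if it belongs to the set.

FIRST(T) = {epsilon, b}
FIRST(P) = {c, e, x}
FIRST(T') = {epsilon, c}
FIRST(Q) = {c, e, x}  (via P)
FIRST(T' P): take FIRST of each symbol in turn, carrying on past any symbol whose FIRST contains epsilon; result {c, e, x}.

{c, e, x}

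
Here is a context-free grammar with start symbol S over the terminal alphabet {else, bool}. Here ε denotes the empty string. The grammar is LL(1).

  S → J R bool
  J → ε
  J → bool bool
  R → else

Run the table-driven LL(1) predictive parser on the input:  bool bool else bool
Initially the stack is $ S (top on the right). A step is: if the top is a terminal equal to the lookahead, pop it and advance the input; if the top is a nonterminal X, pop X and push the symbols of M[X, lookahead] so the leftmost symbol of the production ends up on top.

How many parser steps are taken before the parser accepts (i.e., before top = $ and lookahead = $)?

     Stack               Input                  Action
  1  $ S                 bool bool else bool $  expand S → J R bool
  2  $ bool R J          bool bool else bool $  expand J → bool bool
  3  $ bool R bool bool  bool bool else bool $  match bool
  4  $ bool R bool       bool else bool $       match bool
  5  $ bool R            else bool $            expand R → else
  6  $ bool else         else bool $            match else
  7  $ bool              bool $                 match bool
Accept reached after 7 steps.

7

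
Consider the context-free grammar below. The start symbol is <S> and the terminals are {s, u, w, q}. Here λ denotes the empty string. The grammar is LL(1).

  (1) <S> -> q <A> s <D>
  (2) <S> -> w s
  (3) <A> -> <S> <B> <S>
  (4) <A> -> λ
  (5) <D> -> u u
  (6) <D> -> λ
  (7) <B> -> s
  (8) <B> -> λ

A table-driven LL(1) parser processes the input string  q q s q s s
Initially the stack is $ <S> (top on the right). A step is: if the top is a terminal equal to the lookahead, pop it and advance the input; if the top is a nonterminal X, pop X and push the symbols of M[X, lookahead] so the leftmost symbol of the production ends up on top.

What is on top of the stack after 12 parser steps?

step 1: stack=$ <S>  input=q q s q s s $  — expand <S> -> q <A> s <D>
step 2: stack=$ <D> s <A> q  input=q q s q s s $  — match q
step 3: stack=$ <D> s <A>  input=q s q s s $  — expand <A> -> <S> <B> <S>
step 4: stack=$ <D> s <S> <B> <S>  input=q s q s s $  — expand <S> -> q <A> s <D>
step 5: stack=$ <D> s <S> <B> <D> s <A> q  input=q s q s s $  — match q
step 6: stack=$ <D> s <S> <B> <D> s <A>  input=s q s s $  — expand <A> -> λ
step 7: stack=$ <D> s <S> <B> <D> s  input=s q s s $  — match s
step 8: stack=$ <D> s <S> <B> <D>  input=q s s $  — expand <D> -> λ
step 9: stack=$ <D> s <S> <B>  input=q s s $  — expand <B> -> λ
step 10: stack=$ <D> s <S>  input=q s s $  — expand <S> -> q <A> s <D>
step 11: stack=$ <D> s <D> s <A> q  input=q s s $  — match q
step 12: stack=$ <D> s <D> s <A>  input=s s $  — expand <A> -> λ
Stack after step 12: $ <D> s <D> s (top = s).

s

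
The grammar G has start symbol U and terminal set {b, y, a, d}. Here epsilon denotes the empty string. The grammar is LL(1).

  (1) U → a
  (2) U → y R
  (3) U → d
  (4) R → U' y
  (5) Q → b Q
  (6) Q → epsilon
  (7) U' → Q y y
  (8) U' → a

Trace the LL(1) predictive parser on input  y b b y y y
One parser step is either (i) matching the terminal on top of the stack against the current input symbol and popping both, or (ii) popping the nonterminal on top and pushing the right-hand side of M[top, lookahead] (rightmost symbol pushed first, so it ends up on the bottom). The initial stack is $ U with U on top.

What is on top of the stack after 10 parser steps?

y

step 1: stack=$ U  input=y b b y y y $  — expand U → y R
step 2: stack=$ R y  input=y b b y y y $  — match y
step 3: stack=$ R  input=b b y y y $  — expand R → U' y
step 4: stack=$ y U'  input=b b y y y $  — expand U' → Q y y
step 5: stack=$ y y y Q  input=b b y y y $  — expand Q → b Q
step 6: stack=$ y y y Q b  input=b b y y y $  — match b
step 7: stack=$ y y y Q  input=b y y y $  — expand Q → b Q
step 8: stack=$ y y y Q b  input=b y y y $  — match b
step 9: stack=$ y y y Q  input=y y y $  — expand Q → epsilon
step 10: stack=$ y y y  input=y y y $  — match y
Stack after step 10: $ y y (top = y).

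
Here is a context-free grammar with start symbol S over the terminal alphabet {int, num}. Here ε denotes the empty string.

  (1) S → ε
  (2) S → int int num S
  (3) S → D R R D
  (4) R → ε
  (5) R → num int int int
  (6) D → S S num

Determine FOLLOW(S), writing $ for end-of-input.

{$, int, num}

FIRST(R) = {ε, num}
FIRST(S) = {ε, int, num}  (via D R R D)
FIRST(D) = {int, num}  (via S S num)
FOLLOW(S) includes $ since S is the start symbol.
FOLLOW(S): in S→int int num S, the suffix after S is empty (adds nothing new); in D→S S num (occurrence 1), S is followed by S num with FIRST {int, num}; in D→S S num (occurrence 2), S is followed by num with FIRST {num}. Thus FOLLOW(S) = {$, int, num}.
FOLLOW(R): in S→D R R D (occurrence 1), R is followed by R D with FIRST {int, num}; in S→D R R D (occurrence 2), R is followed by D with FIRST {int, num}. Thus FOLLOW(R) = {int, num}.
FOLLOW(D): in S→D R R D (occurrence 1), D is followed by R R D with FIRST {int, num}; in S→D R R D (occurrence 2), the suffix after D is empty, so FOLLOW(D) ⊇ FOLLOW(S) = {$, int, num}. Thus FOLLOW(D) = {$, int, num}.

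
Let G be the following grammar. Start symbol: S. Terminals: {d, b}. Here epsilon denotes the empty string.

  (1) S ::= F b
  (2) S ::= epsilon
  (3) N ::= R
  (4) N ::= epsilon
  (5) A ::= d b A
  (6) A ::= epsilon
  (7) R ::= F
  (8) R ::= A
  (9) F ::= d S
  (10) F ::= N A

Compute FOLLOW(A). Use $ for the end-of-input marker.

{b, d}

FIRST(A): from A::=d b A we get {d}; from A::=epsilon we get {epsilon}. So FIRST(A) = {epsilon, d}.
FIRST(S): from S::=F b we get {b, d}; from S::=epsilon we get {epsilon}. So FIRST(S) = {epsilon, b, d}.
FIRST(N): from N::=R we get {epsilon, d}; from N::=epsilon we get {epsilon}. So FIRST(N) = {epsilon, d}.
FIRST(F): from F::=d S we get {d}; from F::=N A we get {epsilon, d}. So FIRST(F) = {epsilon, d}.
FIRST(R): from R::=F we get {epsilon, d}; from R::=A we get {epsilon, d}. So FIRST(R) = {epsilon, d}.
FOLLOW(S) includes $ since S is the start symbol.
FOLLOW(S): in F::=d S, the suffix after S is empty, so FOLLOW(S) ⊇ FOLLOW(F) = {b, d}. Thus FOLLOW(S) = {$, b, d}.
FOLLOW(N): in F::=N A, N is followed by A with FIRST {epsilon, d}; in F::=N A, the suffix after N is nullable, so FOLLOW(N) ⊇ FOLLOW(F) = {b, d}. Thus FOLLOW(N) = {b, d}.
FOLLOW(R): in N::=R, the suffix after R is empty, so FOLLOW(R) ⊇ FOLLOW(N) = {b, d}. Thus FOLLOW(R) = {b, d}.
FOLLOW(F): in S::=F b, F is followed by b with FIRST {b}; in R::=F, the suffix after F is empty, so FOLLOW(F) ⊇ FOLLOW(R) = {b, d}. Thus FOLLOW(F) = {b, d}.
FOLLOW(A): in A::=d b A, the suffix after A is empty (adds nothing new); in R::=A, the suffix after A is empty, so FOLLOW(A) ⊇ FOLLOW(R) = {b, d}; in F::=N A, the suffix after A is empty, so FOLLOW(A) ⊇ FOLLOW(F) = {b, d}. Thus FOLLOW(A) = {b, d}.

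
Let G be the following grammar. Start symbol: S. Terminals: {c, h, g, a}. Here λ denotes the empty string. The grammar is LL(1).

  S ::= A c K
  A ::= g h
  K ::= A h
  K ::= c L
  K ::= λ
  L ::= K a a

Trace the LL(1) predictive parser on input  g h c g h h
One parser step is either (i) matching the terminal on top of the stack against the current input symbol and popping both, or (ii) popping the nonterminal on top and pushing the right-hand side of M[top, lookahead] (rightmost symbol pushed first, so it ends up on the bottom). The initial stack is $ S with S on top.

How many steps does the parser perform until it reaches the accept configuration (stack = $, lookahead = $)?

step 1: stack=$ S  input=g h c g h h $  — expand S ::= A c K
step 2: stack=$ K c A  input=g h c g h h $  — expand A ::= g h
step 3: stack=$ K c h g  input=g h c g h h $  — match g
step 4: stack=$ K c h  input=h c g h h $  — match h
step 5: stack=$ K c  input=c g h h $  — match c
step 6: stack=$ K  input=g h h $  — expand K ::= A h
step 7: stack=$ h A  input=g h h $  — expand A ::= g h
step 8: stack=$ h h g  input=g h h $  — match g
step 9: stack=$ h h  input=h h $  — match h
step 10: stack=$ h  input=h $  — match h
Accept reached after 10 steps.

10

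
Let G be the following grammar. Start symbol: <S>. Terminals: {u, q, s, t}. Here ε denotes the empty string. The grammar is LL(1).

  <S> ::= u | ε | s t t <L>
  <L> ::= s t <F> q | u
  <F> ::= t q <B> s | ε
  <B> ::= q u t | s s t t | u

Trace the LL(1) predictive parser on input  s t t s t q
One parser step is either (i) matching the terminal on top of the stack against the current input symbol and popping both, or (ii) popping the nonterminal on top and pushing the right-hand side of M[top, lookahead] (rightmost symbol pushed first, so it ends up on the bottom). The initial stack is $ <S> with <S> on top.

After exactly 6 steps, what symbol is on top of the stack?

t

     Stack        Input          Action
  1  $ <S>        s t t s t q $  expand <S> ::= s t t <L>
  2  $ <L> t t s  s t t s t q $  match s
  3  $ <L> t t    t t s t q $    match t
  4  $ <L> t      t s t q $      match t
  5  $ <L>        s t q $        expand <L> ::= s t <F> q
  6  $ q <F> t s  s t q $        match s
Stack after step 6: $ q <F> t (top = t).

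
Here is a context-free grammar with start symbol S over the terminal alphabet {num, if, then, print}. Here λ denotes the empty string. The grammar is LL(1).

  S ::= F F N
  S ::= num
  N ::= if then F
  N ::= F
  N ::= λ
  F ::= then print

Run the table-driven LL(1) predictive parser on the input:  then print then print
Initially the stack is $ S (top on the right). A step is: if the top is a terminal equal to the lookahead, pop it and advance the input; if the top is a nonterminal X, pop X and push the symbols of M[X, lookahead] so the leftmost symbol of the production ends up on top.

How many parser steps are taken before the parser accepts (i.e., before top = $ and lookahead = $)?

8

step 1: stack=$ S  input=then print then print $  — expand S ::= F F N
step 2: stack=$ N F F  input=then print then print $  — expand F ::= then print
step 3: stack=$ N F print then  input=then print then print $  — match then
step 4: stack=$ N F print  input=print then print $  — match print
step 5: stack=$ N F  input=then print $  — expand F ::= then print
step 6: stack=$ N print then  input=then print $  — match then
step 7: stack=$ N print  input=print $  — match print
step 8: stack=$ N  input=$  — expand N ::= λ
Accept reached after 8 steps.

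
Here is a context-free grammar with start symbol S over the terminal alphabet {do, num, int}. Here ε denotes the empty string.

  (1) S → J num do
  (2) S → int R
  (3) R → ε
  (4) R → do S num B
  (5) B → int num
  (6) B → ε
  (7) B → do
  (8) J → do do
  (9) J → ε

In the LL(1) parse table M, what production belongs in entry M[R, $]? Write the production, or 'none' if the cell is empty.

R → ε

FIRST(R) = {ε, do}
FIRST(B) = {ε, do, int}
FIRST(J) = {ε, do}
FIRST(S) = {do, int, num}  (via J num do)
FOLLOW(S) includes $ since S is the start symbol.
FOLLOW(S): in R→do S num B, S is followed by num B with FIRST {num}. Thus FOLLOW(S) = {$, num}.
FOLLOW(R): in S→int R, the suffix after R is empty, so FOLLOW(R) ⊇ FOLLOW(S) = {$, num}. Thus FOLLOW(R) = {$, num}.
For R → ε: FIRST(ε) = {ε}, so it goes in M[R, t] for t ∈ {}; since ε ∈ FIRST, also for every t ∈ FOLLOW(R) = {$, num}.
For R → do S num B: FIRST(do S num B) = {do}, so it goes in M[R, t] for t ∈ {do}.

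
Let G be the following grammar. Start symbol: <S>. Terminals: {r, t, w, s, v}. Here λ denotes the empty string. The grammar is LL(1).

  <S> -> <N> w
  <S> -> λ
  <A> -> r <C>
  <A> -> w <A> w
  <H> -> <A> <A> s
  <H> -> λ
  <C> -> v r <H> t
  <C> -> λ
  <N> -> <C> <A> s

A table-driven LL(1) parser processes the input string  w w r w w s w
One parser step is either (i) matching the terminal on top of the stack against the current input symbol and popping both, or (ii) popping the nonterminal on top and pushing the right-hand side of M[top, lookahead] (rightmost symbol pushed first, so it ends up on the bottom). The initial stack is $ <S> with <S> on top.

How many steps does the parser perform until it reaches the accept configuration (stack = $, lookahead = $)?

step 1: stack=$ <S>  input=w w r w w s w $  — expand <S> -> <N> w
step 2: stack=$ w <N>  input=w w r w w s w $  — expand <N> -> <C> <A> s
step 3: stack=$ w s <A> <C>  input=w w r w w s w $  — expand <C> -> λ
step 4: stack=$ w s <A>  input=w w r w w s w $  — expand <A> -> w <A> w
step 5: stack=$ w s w <A> w  input=w w r w w s w $  — match w
step 6: stack=$ w s w <A>  input=w r w w s w $  — expand <A> -> w <A> w
step 7: stack=$ w s w w <A> w  input=w r w w s w $  — match w
step 8: stack=$ w s w w <A>  input=r w w s w $  — expand <A> -> r <C>
step 9: stack=$ w s w w <C> r  input=r w w s w $  — match r
step 10: stack=$ w s w w <C>  input=w w s w $  — expand <C> -> λ
step 11: stack=$ w s w w  input=w w s w $  — match w
step 12: stack=$ w s w  input=w s w $  — match w
step 13: stack=$ w s  input=s w $  — match s
step 14: stack=$ w  input=w $  — match w
Accept reached after 14 steps.

14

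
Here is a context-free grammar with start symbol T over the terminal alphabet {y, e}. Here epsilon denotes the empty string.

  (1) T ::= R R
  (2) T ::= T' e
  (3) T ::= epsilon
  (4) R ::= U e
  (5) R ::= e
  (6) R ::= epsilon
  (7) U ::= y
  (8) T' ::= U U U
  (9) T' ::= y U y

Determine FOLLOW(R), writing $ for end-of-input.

{$, e, y}

FIRST(U) = {y}
FIRST(R) = {epsilon, e, y}  (via U e)
FIRST(T') = {y}  (via U U U)
FIRST(T) = {epsilon, e, y}  (via R R, T' e)
FOLLOW(T) includes $ since T is the start symbol.
FOLLOW(T): T appears on no right-hand side. Thus FOLLOW(T) = {$}.
FOLLOW(R): in T::=R R (occurrence 1), R is followed by R with FIRST {epsilon, e, y}; in T::=R R (occurrence 1), the suffix after R is nullable, so FOLLOW(R) ⊇ FOLLOW(T) = {$}; in T::=R R (occurrence 2), the suffix after R is empty, so FOLLOW(R) ⊇ FOLLOW(T) = {$}. Thus FOLLOW(R) = {$, e, y}.
FOLLOW(T'): in T::=T' e, T' is followed by e with FIRST {e}. Thus FOLLOW(T') = {e}.
FOLLOW(U): in R::=U e, U is followed by e with FIRST {e}; in T'::=U U U (occurrence 1), U is followed by U U with FIRST {y}; in T'::=U U U (occurrence 2), U is followed by U with FIRST {y}; in T'::=U U U (occurrence 3), the suffix after U is empty, so FOLLOW(U) ⊇ FOLLOW(T') = {e}; in T'::=y U y, U is followed by y with FIRST {y}. Thus FOLLOW(U) = {e, y}.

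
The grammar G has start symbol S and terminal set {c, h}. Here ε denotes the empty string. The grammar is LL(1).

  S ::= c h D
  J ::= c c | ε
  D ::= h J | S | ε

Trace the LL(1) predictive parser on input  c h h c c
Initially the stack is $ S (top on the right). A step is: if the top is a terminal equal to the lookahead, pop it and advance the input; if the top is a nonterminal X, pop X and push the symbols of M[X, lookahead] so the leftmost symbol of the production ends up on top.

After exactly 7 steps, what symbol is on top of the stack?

     Stack    Input        Action
  1  $ S      c h h c c $  expand S ::= c h D
  2  $ D h c  c h h c c $  match c
  3  $ D h    h h c c $    match h
  4  $ D      h c c $      expand D ::= h J
  5  $ J h    h c c $      match h
  6  $ J      c c $        expand J ::= c c
  7  $ c c    c c $        match c
Stack after step 7: $ c (top = c).

c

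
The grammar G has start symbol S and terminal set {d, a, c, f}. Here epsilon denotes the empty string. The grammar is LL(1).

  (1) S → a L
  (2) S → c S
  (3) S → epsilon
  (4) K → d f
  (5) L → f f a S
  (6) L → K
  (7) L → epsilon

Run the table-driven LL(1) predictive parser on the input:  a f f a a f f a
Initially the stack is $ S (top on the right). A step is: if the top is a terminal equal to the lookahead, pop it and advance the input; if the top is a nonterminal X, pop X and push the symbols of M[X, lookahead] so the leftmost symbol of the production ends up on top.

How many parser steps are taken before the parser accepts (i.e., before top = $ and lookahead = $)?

13

step 1: stack=$ S  input=a f f a a f f a $  — expand S → a L
step 2: stack=$ L a  input=a f f a a f f a $  — match a
step 3: stack=$ L  input=f f a a f f a $  — expand L → f f a S
step 4: stack=$ S a f f  input=f f a a f f a $  — match f
step 5: stack=$ S a f  input=f a a f f a $  — match f
step 6: stack=$ S a  input=a a f f a $  — match a
step 7: stack=$ S  input=a f f a $  — expand S → a L
step 8: stack=$ L a  input=a f f a $  — match a
step 9: stack=$ L  input=f f a $  — expand L → f f a S
step 10: stack=$ S a f f  input=f f a $  — match f
step 11: stack=$ S a f  input=f a $  — match f
step 12: stack=$ S a  input=a $  — match a
step 13: stack=$ S  input=$  — expand S → epsilon
Accept reached after 13 steps.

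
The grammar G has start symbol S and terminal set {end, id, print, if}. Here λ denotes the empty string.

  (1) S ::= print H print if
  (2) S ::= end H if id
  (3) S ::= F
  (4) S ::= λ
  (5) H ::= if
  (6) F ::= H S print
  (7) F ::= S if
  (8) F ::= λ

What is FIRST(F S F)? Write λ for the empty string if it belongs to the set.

FIRST(H): from H::=if we get {if}. So FIRST(H) = {if}.
FIRST(S): from S::=print H print if we get {print}; from S::=end H if id we get {end}; from S::=F we get {λ, end, if, print}; from S::=λ we get {λ}. So FIRST(S) = {λ, end, if, print}.
FIRST(F): from F::=H S print we get {if}; from F::=S if we get {end, if, print}; from F::=λ we get {λ}. So FIRST(F) = {λ, end, if, print}.
FIRST(F S F): take FIRST of each symbol in turn, carrying on past any symbol whose FIRST contains λ; result {λ, end, if, print}.

{λ, end, if, print}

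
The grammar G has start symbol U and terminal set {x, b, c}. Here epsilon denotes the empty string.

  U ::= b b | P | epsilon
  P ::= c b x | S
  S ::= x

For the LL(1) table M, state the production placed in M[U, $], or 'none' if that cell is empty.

U ::= epsilon

FIRST(S) = {x}
FIRST(P) = {c, x}  (via S)
FIRST(U) = {epsilon, b, c, x}  (via P)
FOLLOW(U) includes $ since U is the start symbol.
FOLLOW(U): U appears on no right-hand side. Thus FOLLOW(U) = {$}.
For U ::= b b: FIRST(b b) = {b}, so it goes in M[U, t] for t ∈ {b}.
For U ::= P: FIRST(P) = {c, x}, so it goes in M[U, t] for t ∈ {c, x}.
For U ::= epsilon: FIRST(epsilon) = {epsilon}, so it goes in M[U, t] for t ∈ {}; since epsilon ∈ FIRST, also for every t ∈ FOLLOW(U) = {$}.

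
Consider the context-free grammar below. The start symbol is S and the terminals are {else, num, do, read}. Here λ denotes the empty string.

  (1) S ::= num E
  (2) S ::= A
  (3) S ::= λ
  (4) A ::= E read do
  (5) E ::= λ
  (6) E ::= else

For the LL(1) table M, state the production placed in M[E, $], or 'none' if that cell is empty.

E ::= λ

FIRST(E) = {λ, else}
FIRST(A) = {else, read}  (via E read do)
FIRST(S) = {λ, else, num, read}  (via A)
FOLLOW(S) includes $ since S is the start symbol.
FOLLOW(S): S appears on no right-hand side. Thus FOLLOW(S) = {$}.
FOLLOW(E): in S::=num E, the suffix after E is empty, so FOLLOW(E) ⊇ FOLLOW(S) = {$}; in A::=E read do, E is followed by read do with FIRST {read}. Thus FOLLOW(E) = {$, read}.
For E ::= λ: FIRST(λ) = {λ}, so it goes in M[E, t] for t ∈ {}; since λ ∈ FIRST, also for every t ∈ FOLLOW(E) = {$, read}.
For E ::= else: FIRST(else) = {else}, so it goes in M[E, t] for t ∈ {else}.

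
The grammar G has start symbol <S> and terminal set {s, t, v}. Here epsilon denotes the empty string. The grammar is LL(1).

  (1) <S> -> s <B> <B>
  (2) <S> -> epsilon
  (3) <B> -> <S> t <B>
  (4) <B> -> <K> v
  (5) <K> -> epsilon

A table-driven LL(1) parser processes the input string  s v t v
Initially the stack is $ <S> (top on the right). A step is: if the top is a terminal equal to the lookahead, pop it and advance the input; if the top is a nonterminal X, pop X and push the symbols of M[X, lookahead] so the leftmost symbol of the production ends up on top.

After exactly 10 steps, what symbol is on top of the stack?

v

      Stack        Input      Action
   1  $ <S>        s v t v $  expand <S> -> s <B> <B>
   2  $ <B> <B> s  s v t v $  match s
   3  $ <B> <B>    v t v $    expand <B> -> <K> v
   4  $ <B> v <K>  v t v $    expand <K> -> epsilon
   5  $ <B> v      v t v $    match v
   6  $ <B>        t v $      expand <B> -> <S> t <B>
   7  $ <B> t <S>  t v $      expand <S> -> epsilon
   8  $ <B> t      t v $      match t
   9  $ <B>        v $        expand <B> -> <K> v
  10  $ v <K>      v $        expand <K> -> epsilon
Stack after step 10: $ v (top = v).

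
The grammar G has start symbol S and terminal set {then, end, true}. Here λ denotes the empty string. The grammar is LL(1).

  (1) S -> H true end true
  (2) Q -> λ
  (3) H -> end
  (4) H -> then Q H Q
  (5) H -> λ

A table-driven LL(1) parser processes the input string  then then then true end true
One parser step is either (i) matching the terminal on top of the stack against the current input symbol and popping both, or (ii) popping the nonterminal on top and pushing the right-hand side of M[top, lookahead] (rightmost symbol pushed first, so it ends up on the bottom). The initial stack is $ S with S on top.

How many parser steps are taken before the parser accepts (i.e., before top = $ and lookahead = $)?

17

step 1: stack=$ S  input=then then then true end true $  — expand S -> H true end true
step 2: stack=$ true end true H  input=then then then true end true $  — expand H -> then Q H Q
step 3: stack=$ true end true Q H Q then  input=then then then true end true $  — match then
step 4: stack=$ true end true Q H Q  input=then then true end true $  — expand Q -> λ
step 5: stack=$ true end true Q H  input=then then true end true $  — expand H -> then Q H Q
step 6: stack=$ true end true Q Q H Q then  input=then then true end true $  — match then
step 7: stack=$ true end true Q Q H Q  input=then true end true $  — expand Q -> λ
step 8: stack=$ true end true Q Q H  input=then true end true $  — expand H -> then Q H Q
step 9: stack=$ true end true Q Q Q H Q then  input=then true end true $  — match then
step 10: stack=$ true end true Q Q Q H Q  input=true end true $  — expand Q -> λ
step 11: stack=$ true end true Q Q Q H  input=true end true $  — expand H -> λ
step 12: stack=$ true end true Q Q Q  input=true end true $  — expand Q -> λ
step 13: stack=$ true end true Q Q  input=true end true $  — expand Q -> λ
step 14: stack=$ true end true Q  input=true end true $  — expand Q -> λ
step 15: stack=$ true end true  input=true end true $  — match true
step 16: stack=$ true end  input=end true $  — match end
step 17: stack=$ true  input=true $  — match true
Accept reached after 17 steps.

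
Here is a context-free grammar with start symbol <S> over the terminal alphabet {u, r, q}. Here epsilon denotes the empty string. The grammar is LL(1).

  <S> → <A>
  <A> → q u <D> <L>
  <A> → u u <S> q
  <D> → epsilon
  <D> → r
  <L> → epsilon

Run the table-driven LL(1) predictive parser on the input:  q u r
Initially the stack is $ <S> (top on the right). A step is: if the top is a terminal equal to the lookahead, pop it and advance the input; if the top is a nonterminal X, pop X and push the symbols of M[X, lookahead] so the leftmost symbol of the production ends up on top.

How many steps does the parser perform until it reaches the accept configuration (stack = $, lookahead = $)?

     Stack          Input    Action
  1  $ <S>          q u r $  expand <S> → <A>
  2  $ <A>          q u r $  expand <A> → q u <D> <L>
  3  $ <L> <D> u q  q u r $  match q
  4  $ <L> <D> u    u r $    match u
  5  $ <L> <D>      r $      expand <D> → r
  6  $ <L> r        r $      match r
  7  $ <L>          $        expand <L> → epsilon
Accept reached after 7 steps.

7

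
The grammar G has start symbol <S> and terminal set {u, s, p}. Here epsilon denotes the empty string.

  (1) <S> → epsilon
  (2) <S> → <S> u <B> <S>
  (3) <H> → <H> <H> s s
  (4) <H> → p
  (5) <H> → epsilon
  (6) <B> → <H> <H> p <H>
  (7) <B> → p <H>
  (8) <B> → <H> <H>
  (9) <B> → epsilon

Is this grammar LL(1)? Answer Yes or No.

No

FIRST(<S>) = {epsilon, u}
FIRST(<H>) = {epsilon, p, s}
FIRST(<B>) = {epsilon, p, s}
FOLLOW(<S>) = {$, u}
FOLLOW(<H>) = {$, p, s, u}
FOLLOW(<B>) = {$, u}
Cell M[<B>, $] receives both <B> → <H> <H> and <B> → epsilon — the grammar is not LL(1).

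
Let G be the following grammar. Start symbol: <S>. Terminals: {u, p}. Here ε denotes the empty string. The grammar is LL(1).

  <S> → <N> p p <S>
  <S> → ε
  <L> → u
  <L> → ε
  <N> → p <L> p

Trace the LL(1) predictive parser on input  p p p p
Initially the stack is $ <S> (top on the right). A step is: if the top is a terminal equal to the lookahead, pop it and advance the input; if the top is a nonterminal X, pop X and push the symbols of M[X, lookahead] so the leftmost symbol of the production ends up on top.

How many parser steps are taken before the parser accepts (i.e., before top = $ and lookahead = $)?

8

step 1: stack=$ <S>  input=p p p p $  — expand <S> → <N> p p <S>
step 2: stack=$ <S> p p <N>  input=p p p p $  — expand <N> → p <L> p
step 3: stack=$ <S> p p p <L> p  input=p p p p $  — match p
step 4: stack=$ <S> p p p <L>  input=p p p $  — expand <L> → ε
step 5: stack=$ <S> p p p  input=p p p $  — match p
step 6: stack=$ <S> p p  input=p p $  — match p
step 7: stack=$ <S> p  input=p $  — match p
step 8: stack=$ <S>  input=$  — expand <S> → ε
Accept reached after 8 steps.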